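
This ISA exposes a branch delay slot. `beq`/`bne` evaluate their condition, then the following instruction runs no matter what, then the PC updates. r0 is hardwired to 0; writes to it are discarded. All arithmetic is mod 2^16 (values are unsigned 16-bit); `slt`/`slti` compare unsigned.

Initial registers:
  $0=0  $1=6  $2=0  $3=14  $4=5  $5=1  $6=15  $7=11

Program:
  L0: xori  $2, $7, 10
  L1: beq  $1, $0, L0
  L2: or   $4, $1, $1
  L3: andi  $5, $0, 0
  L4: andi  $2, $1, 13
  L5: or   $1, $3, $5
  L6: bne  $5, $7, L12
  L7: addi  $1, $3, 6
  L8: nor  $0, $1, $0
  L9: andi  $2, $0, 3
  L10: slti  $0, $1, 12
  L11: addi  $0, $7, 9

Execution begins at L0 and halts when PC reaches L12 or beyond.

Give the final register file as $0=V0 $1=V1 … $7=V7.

$0=0 $1=20 $2=4 $3=14 $4=6 $5=0 $6=15 $7=11

PC=0  xori  $2, $7, 10       | $0=0 $1=6 $2=1 $3=14 $4=5 $5=1 $6=15 $7=11
PC=1  beq  $1, $0, L0        | $0=0 $1=6 $2=1 $3=14 $4=5 $5=1 $6=15 $7=11  [not taken]
PC=2  or   $4, $1, $1        | $0=0 $1=6 $2=1 $3=14 $4=6 $5=1 $6=15 $7=11
PC=3  andi  $5, $0, 0        | $0=0 $1=6 $2=1 $3=14 $4=6 $5=0 $6=15 $7=11
PC=4  andi  $2, $1, 13       | $0=0 $1=6 $2=4 $3=14 $4=6 $5=0 $6=15 $7=11
PC=5  or   $1, $3, $5        | $0=0 $1=14 $2=4 $3=14 $4=6 $5=0 $6=15 $7=11
PC=6  bne  $5, $7, L12       | $0=0 $1=14 $2=4 $3=14 $4=6 $5=0 $6=15 $7=11  [TAKEN]
PC=7  addi  $1, $3, 6        | $0=0 $1=20 $2=4 $3=14 $4=6 $5=0 $6=15 $7=11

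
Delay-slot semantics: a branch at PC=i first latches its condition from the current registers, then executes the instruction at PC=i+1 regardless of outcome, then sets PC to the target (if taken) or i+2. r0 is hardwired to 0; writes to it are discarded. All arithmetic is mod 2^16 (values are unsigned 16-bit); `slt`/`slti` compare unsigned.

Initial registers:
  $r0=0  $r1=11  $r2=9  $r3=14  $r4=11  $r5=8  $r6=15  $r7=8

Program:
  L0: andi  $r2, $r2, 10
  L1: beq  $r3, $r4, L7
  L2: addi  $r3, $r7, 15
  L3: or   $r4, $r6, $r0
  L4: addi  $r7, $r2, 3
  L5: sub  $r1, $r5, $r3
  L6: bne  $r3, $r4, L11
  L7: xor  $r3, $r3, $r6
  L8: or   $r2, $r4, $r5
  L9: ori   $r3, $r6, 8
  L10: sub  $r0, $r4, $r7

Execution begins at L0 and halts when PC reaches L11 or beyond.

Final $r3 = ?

PC=0  andi  $r2, $r2, 10     | $r0=0 $r1=11 $r2=8 $r3=14 $r4=11 $r5=8 $r6=15 $r7=8
PC=1  beq  $r3, $r4, L7      | $r0=0 $r1=11 $r2=8 $r3=14 $r4=11 $r5=8 $r6=15 $r7=8  [not taken]
PC=2  addi  $r3, $r7, 15     | $r0=0 $r1=11 $r2=8 $r3=23 $r4=11 $r5=8 $r6=15 $r7=8
PC=3  or   $r4, $r6, $r0     | $r0=0 $r1=11 $r2=8 $r3=23 $r4=15 $r5=8 $r6=15 $r7=8
PC=4  addi  $r7, $r2, 3      | $r0=0 $r1=11 $r2=8 $r3=23 $r4=15 $r5=8 $r6=15 $r7=11
PC=5  sub  $r1, $r5, $r3     | $r0=0 $r1=65521 $r2=8 $r3=23 $r4=15 $r5=8 $r6=15 $r7=11
PC=6  bne  $r3, $r4, L11     | $r0=0 $r1=65521 $r2=8 $r3=23 $r4=15 $r5=8 $r6=15 $r7=11  [TAKEN]
PC=7  xor  $r3, $r3, $r6     | $r0=0 $r1=65521 $r2=8 $r3=24 $r4=15 $r5=8 $r6=15 $r7=11

24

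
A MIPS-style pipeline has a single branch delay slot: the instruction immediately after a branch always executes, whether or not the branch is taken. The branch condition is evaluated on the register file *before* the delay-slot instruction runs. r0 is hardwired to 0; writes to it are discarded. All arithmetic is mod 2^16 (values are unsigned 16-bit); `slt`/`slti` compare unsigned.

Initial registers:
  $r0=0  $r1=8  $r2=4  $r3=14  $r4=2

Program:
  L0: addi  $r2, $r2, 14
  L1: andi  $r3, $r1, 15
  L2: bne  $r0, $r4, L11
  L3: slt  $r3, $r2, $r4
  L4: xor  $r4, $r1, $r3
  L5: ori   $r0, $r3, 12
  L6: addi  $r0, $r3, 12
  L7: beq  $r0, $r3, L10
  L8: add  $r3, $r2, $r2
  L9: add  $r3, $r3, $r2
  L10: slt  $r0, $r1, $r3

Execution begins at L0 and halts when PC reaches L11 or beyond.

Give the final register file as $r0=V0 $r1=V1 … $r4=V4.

$r0=0 $r1=8 $r2=18 $r3=0 $r4=2

  step pc=0: addi  $r2, $r2, 14  regs=(0,8,18,14,2)
  step pc=1: andi  $r3, $r1, 15  regs=(0,8,18,8,2)
  step pc=2: bne  $r0, $r4, L11  cond=T  regs=(0,8,18,8,2)
  step pc=3: slt  $r3, $r2, $r4  regs=(0,8,18,0,2)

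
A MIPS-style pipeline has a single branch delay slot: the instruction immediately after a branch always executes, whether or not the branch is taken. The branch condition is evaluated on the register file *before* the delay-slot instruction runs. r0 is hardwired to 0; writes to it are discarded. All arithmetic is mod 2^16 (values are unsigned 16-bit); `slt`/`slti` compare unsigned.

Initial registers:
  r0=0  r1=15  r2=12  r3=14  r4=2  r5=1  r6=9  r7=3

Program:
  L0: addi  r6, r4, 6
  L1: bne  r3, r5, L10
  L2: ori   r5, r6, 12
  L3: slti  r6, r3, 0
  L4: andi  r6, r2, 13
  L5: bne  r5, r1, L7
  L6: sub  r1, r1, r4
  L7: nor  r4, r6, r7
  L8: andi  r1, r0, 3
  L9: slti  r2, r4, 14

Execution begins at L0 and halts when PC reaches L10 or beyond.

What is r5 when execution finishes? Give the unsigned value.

  step pc=0: addi  r6, r4, 6  regs=(0,15,12,14,2,1,8,3)
  step pc=1: bne  r3, r5, L10  cond=T  regs=(0,15,12,14,2,1,8,3)
  step pc=2: ori   r5, r6, 12  regs=(0,15,12,14,2,12,8,3)

12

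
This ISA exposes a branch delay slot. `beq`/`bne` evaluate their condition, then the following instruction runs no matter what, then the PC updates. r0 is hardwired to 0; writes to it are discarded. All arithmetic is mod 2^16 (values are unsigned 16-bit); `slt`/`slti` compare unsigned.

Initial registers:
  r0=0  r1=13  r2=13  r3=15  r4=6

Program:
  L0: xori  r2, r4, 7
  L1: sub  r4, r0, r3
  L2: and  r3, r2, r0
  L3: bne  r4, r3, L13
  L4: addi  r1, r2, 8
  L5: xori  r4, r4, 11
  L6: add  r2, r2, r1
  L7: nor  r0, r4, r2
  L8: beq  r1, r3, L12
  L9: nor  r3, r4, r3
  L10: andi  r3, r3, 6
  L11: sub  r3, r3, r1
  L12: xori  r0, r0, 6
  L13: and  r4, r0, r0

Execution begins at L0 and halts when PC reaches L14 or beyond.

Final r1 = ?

#0 xori  r2, r4, 7 ; 0/13/1/15/6
#1 sub  r4, r0, r3 ; 0/13/1/15/65521
#2 and  r3, r2, r0 ; 0/13/1/0/65521
#3 bne  r4, r3, L13 ; 0/13/1/0/65521 ; →target
#4 addi  r1, r2, 8 ; 0/9/1/0/65521
#13 and  r4, r0, r0 ; 0/9/1/0/0

9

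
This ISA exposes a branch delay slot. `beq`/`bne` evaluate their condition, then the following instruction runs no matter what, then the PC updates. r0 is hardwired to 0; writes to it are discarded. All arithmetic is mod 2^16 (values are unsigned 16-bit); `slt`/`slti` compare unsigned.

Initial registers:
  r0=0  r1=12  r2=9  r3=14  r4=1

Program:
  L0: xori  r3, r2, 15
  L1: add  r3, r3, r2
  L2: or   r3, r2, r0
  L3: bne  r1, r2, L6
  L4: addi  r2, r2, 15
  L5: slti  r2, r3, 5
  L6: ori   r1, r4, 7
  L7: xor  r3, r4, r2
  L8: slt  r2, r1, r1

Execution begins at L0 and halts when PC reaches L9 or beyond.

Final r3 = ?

PC=0  xori  r3, r2, 15       | r0=0 r1=12 r2=9 r3=6 r4=1
PC=1  add  r3, r3, r2        | r0=0 r1=12 r2=9 r3=15 r4=1
PC=2  or   r3, r2, r0        | r0=0 r1=12 r2=9 r3=9 r4=1
PC=3  bne  r1, r2, L6        | r0=0 r1=12 r2=9 r3=9 r4=1  [TAKEN]
PC=4  addi  r2, r2, 15       | r0=0 r1=12 r2=24 r3=9 r4=1
PC=6  ori   r1, r4, 7        | r0=0 r1=7 r2=24 r3=9 r4=1
PC=7  xor  r3, r4, r2        | r0=0 r1=7 r2=24 r3=25 r4=1
PC=8  slt  r2, r1, r1        | r0=0 r1=7 r2=0 r3=25 r4=1

25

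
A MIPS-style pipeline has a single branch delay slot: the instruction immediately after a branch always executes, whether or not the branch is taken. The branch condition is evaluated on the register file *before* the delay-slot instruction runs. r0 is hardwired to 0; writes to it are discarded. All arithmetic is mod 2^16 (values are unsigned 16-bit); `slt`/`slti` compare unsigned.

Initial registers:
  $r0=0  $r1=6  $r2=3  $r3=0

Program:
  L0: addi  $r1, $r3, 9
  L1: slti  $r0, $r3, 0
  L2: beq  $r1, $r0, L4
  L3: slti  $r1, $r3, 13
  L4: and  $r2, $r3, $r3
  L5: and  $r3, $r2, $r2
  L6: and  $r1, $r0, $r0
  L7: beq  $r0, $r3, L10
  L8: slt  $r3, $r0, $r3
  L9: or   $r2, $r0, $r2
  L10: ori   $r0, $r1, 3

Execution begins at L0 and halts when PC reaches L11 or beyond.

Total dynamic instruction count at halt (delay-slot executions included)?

10

  step pc=0: addi  $r1, $r3, 9  regs=(0,9,3,0)
  step pc=1: slti  $r0, $r3, 0  regs=(0,9,3,0)
  step pc=2: beq  $r1, $r0, L4  cond=F  regs=(0,9,3,0)
  step pc=3: slti  $r1, $r3, 13  regs=(0,1,3,0)
  step pc=4: and  $r2, $r3, $r3  regs=(0,1,0,0)
  step pc=5: and  $r3, $r2, $r2  regs=(0,1,0,0)
  step pc=6: and  $r1, $r0, $r0  regs=(0,0,0,0)
  step pc=7: beq  $r0, $r3, L10  cond=T  regs=(0,0,0,0)
  step pc=8: slt  $r3, $r0, $r3  regs=(0,0,0,0)
  step pc=10: ori   $r0, $r1, 3  regs=(0,0,0,0)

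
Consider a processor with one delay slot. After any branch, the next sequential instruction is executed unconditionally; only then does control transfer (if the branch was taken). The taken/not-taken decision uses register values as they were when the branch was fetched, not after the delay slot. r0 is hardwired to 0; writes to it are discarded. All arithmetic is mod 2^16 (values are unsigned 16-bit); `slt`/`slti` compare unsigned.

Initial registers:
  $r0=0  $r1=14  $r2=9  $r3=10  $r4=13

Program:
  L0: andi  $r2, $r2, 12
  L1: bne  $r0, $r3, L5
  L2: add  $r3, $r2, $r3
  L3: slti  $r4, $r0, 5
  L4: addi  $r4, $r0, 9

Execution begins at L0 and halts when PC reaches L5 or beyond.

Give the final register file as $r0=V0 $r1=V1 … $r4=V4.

$r0=0 $r1=14 $r2=8 $r3=18 $r4=13

#0 andi  $r2, $r2, 12 ; 0/14/8/10/13
#1 bne  $r0, $r3, L5 ; 0/14/8/10/13 ; →target
#2 add  $r3, $r2, $r3 ; 0/14/8/18/13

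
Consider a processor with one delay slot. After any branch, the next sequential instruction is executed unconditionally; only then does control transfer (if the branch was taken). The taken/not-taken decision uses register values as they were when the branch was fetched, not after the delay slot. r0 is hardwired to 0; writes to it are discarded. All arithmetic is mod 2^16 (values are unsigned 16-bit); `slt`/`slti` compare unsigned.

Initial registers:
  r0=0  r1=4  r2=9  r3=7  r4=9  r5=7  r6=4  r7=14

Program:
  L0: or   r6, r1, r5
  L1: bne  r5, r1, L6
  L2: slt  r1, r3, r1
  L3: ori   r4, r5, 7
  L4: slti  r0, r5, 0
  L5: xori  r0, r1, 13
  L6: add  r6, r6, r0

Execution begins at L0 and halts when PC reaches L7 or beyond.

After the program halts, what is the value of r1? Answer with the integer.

0

[0] or   r6, r1, r5  →  {r0:0, r1:4, r2:9, r3:7, r4:9, r5:7, r6:7, r7:14}
[1] bne  r5, r1, L6  →  {r0:0, r1:4, r2:9, r3:7, r4:9, r5:7, r6:7, r7:14}  ⟨branch taken⟩
[2] slt  r1, r3, r1  →  {r0:0, r1:0, r2:9, r3:7, r4:9, r5:7, r6:7, r7:14}
[6] add  r6, r6, r0  →  {r0:0, r1:0, r2:9, r3:7, r4:9, r5:7, r6:7, r7:14}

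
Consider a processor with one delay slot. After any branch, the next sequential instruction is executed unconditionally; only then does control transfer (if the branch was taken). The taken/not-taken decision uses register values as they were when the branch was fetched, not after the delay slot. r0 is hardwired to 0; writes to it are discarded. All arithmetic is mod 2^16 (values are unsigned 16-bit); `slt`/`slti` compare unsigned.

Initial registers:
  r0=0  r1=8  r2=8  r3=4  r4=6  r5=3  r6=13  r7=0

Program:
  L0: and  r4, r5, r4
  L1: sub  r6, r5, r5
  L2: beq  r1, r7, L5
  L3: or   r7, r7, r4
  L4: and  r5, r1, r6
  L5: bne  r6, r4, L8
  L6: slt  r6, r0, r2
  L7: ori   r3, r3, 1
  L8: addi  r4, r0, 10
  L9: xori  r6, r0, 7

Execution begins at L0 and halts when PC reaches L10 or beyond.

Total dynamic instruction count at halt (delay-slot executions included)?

9

#0 and  r4, r5, r4 ; 0/8/8/4/2/3/13/0
#1 sub  r6, r5, r5 ; 0/8/8/4/2/3/0/0
#2 beq  r1, r7, L5 ; 0/8/8/4/2/3/0/0 ; →fallthru
#3 or   r7, r7, r4 ; 0/8/8/4/2/3/0/2
#4 and  r5, r1, r6 ; 0/8/8/4/2/0/0/2
#5 bne  r6, r4, L8 ; 0/8/8/4/2/0/0/2 ; →target
#6 slt  r6, r0, r2 ; 0/8/8/4/2/0/1/2
#8 addi  r4, r0, 10 ; 0/8/8/4/10/0/1/2
#9 xori  r6, r0, 7 ; 0/8/8/4/10/0/7/2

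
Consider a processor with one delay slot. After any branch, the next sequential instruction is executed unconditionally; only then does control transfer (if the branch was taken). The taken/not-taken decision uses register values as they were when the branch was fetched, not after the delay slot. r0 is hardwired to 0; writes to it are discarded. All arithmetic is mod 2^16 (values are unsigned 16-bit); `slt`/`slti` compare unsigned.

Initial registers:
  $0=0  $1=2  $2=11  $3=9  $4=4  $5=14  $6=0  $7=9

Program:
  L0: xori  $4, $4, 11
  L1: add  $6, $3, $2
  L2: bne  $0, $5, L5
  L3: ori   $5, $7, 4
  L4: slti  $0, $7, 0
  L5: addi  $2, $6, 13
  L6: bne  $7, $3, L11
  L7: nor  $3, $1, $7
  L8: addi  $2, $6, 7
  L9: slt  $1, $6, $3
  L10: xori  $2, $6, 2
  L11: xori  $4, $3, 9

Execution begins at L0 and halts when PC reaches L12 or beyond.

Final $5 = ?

#0 xori  $4, $4, 11 ; 0/2/11/9/15/14/0/9
#1 add  $6, $3, $2 ; 0/2/11/9/15/14/20/9
#2 bne  $0, $5, L5 ; 0/2/11/9/15/14/20/9 ; →target
#3 ori   $5, $7, 4 ; 0/2/11/9/15/13/20/9
#5 addi  $2, $6, 13 ; 0/2/33/9/15/13/20/9
#6 bne  $7, $3, L11 ; 0/2/33/9/15/13/20/9 ; →fallthru
#7 nor  $3, $1, $7 ; 0/2/33/65524/15/13/20/9
#8 addi  $2, $6, 7 ; 0/2/27/65524/15/13/20/9
#9 slt  $1, $6, $3 ; 0/1/27/65524/15/13/20/9
#10 xori  $2, $6, 2 ; 0/1/22/65524/15/13/20/9
#11 xori  $4, $3, 9 ; 0/1/22/65524/65533/13/20/9

13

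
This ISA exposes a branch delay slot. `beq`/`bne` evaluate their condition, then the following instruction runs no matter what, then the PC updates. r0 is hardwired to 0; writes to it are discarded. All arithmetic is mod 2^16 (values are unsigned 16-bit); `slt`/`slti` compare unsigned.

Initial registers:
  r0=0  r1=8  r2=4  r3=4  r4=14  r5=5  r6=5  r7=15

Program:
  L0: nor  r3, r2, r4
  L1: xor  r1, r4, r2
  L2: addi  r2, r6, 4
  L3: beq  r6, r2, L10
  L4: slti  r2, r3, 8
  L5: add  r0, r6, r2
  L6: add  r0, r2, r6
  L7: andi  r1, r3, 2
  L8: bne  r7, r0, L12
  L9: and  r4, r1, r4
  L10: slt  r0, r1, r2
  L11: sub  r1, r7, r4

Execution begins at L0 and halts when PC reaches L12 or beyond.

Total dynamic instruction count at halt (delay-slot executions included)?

10

[0] nor  r3, r2, r4  →  {r0:0, r1:8, r2:4, r3:65521, r4:14, r5:5, r6:5, r7:15}
[1] xor  r1, r4, r2  →  {r0:0, r1:10, r2:4, r3:65521, r4:14, r5:5, r6:5, r7:15}
[2] addi  r2, r6, 4  →  {r0:0, r1:10, r2:9, r3:65521, r4:14, r5:5, r6:5, r7:15}
[3] beq  r6, r2, L10  →  {r0:0, r1:10, r2:9, r3:65521, r4:14, r5:5, r6:5, r7:15}  ⟨branch fallthrough⟩
[4] slti  r2, r3, 8  →  {r0:0, r1:10, r2:0, r3:65521, r4:14, r5:5, r6:5, r7:15}
[5] add  r0, r6, r2  →  {r0:0, r1:10, r2:0, r3:65521, r4:14, r5:5, r6:5, r7:15}
[6] add  r0, r2, r6  →  {r0:0, r1:10, r2:0, r3:65521, r4:14, r5:5, r6:5, r7:15}
[7] andi  r1, r3, 2  →  {r0:0, r1:0, r2:0, r3:65521, r4:14, r5:5, r6:5, r7:15}
[8] bne  r7, r0, L12  →  {r0:0, r1:0, r2:0, r3:65521, r4:14, r5:5, r6:5, r7:15}  ⟨branch taken⟩
[9] and  r4, r1, r4  →  {r0:0, r1:0, r2:0, r3:65521, r4:0, r5:5, r6:5, r7:15}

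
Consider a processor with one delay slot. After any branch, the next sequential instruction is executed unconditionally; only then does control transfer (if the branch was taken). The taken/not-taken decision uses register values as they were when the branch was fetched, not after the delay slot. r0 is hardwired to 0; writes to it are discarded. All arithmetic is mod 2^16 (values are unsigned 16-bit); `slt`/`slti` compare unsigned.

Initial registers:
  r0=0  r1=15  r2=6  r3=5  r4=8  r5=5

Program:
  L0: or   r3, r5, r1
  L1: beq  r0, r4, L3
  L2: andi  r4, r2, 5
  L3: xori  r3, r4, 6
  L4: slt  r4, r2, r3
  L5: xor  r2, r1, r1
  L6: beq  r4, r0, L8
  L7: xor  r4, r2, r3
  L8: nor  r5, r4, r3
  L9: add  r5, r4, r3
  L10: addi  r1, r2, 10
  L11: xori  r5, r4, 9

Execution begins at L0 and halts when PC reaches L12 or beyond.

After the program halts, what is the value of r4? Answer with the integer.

2

  step pc=0: or   r3, r5, r1  regs=(0,15,6,15,8,5)
  step pc=1: beq  r0, r4, L3  cond=F  regs=(0,15,6,15,8,5)
  step pc=2: andi  r4, r2, 5  regs=(0,15,6,15,4,5)
  step pc=3: xori  r3, r4, 6  regs=(0,15,6,2,4,5)
  step pc=4: slt  r4, r2, r3  regs=(0,15,6,2,0,5)
  step pc=5: xor  r2, r1, r1  regs=(0,15,0,2,0,5)
  step pc=6: beq  r4, r0, L8  cond=T  regs=(0,15,0,2,0,5)
  step pc=7: xor  r4, r2, r3  regs=(0,15,0,2,2,5)
  step pc=8: nor  r5, r4, r3  regs=(0,15,0,2,2,65533)
  step pc=9: add  r5, r4, r3  regs=(0,15,0,2,2,4)
  step pc=10: addi  r1, r2, 10  regs=(0,10,0,2,2,4)
  step pc=11: xori  r5, r4, 9  regs=(0,10,0,2,2,11)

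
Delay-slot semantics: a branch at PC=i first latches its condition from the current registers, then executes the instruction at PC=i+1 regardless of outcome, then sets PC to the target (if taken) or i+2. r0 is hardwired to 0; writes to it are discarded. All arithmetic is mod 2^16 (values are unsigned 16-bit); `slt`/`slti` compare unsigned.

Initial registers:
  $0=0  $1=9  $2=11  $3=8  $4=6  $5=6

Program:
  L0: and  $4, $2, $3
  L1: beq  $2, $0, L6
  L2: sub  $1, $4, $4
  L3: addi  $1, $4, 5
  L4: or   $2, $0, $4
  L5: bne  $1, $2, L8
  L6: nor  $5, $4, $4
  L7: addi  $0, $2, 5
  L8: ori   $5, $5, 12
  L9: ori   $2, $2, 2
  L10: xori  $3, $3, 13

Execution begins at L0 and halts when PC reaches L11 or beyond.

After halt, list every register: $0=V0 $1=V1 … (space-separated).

$0=0 $1=13 $2=10 $3=5 $4=8 $5=65535

#0 and  $4, $2, $3 ; 0/9/11/8/8/6
#1 beq  $2, $0, L6 ; 0/9/11/8/8/6 ; →fallthru
#2 sub  $1, $4, $4 ; 0/0/11/8/8/6
#3 addi  $1, $4, 5 ; 0/13/11/8/8/6
#4 or   $2, $0, $4 ; 0/13/8/8/8/6
#5 bne  $1, $2, L8 ; 0/13/8/8/8/6 ; →target
#6 nor  $5, $4, $4 ; 0/13/8/8/8/65527
#8 ori   $5, $5, 12 ; 0/13/8/8/8/65535
#9 ori   $2, $2, 2 ; 0/13/10/8/8/65535
#10 xori  $3, $3, 13 ; 0/13/10/5/8/65535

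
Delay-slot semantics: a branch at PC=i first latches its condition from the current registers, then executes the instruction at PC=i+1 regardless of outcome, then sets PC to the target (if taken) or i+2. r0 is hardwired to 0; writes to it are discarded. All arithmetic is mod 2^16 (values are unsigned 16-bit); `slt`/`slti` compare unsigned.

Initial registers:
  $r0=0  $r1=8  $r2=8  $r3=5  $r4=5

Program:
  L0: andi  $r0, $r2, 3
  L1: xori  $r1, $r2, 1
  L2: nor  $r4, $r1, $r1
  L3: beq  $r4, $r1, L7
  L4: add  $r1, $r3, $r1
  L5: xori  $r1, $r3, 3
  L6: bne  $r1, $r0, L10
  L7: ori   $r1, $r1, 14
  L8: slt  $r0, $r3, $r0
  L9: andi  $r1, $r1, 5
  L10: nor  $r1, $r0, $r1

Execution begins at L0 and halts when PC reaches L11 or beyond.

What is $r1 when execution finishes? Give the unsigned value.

65521

  step pc=0: andi  $r0, $r2, 3  regs=(0,8,8,5,5)
  step pc=1: xori  $r1, $r2, 1  regs=(0,9,8,5,5)
  step pc=2: nor  $r4, $r1, $r1  regs=(0,9,8,5,65526)
  step pc=3: beq  $r4, $r1, L7  cond=F  regs=(0,9,8,5,65526)
  step pc=4: add  $r1, $r3, $r1  regs=(0,14,8,5,65526)
  step pc=5: xori  $r1, $r3, 3  regs=(0,6,8,5,65526)
  step pc=6: bne  $r1, $r0, L10  cond=T  regs=(0,6,8,5,65526)
  step pc=7: ori   $r1, $r1, 14  regs=(0,14,8,5,65526)
  step pc=10: nor  $r1, $r0, $r1  regs=(0,65521,8,5,65526)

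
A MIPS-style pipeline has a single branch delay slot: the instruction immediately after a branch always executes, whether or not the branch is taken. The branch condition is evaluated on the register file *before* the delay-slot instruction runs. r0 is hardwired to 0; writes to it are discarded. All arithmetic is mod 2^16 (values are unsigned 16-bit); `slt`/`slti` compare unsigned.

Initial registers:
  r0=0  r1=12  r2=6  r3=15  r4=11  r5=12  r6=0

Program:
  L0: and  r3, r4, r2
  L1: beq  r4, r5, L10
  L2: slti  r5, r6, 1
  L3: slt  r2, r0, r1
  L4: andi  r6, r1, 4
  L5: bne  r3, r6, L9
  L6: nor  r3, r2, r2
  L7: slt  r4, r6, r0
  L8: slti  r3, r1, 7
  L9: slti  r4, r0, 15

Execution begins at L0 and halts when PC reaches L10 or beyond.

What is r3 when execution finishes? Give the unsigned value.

65534

  step pc=0: and  r3, r4, r2  regs=(0,12,6,2,11,12,0)
  step pc=1: beq  r4, r5, L10  cond=F  regs=(0,12,6,2,11,12,0)
  step pc=2: slti  r5, r6, 1  regs=(0,12,6,2,11,1,0)
  step pc=3: slt  r2, r0, r1  regs=(0,12,1,2,11,1,0)
  step pc=4: andi  r6, r1, 4  regs=(0,12,1,2,11,1,4)
  step pc=5: bne  r3, r6, L9  cond=T  regs=(0,12,1,2,11,1,4)
  step pc=6: nor  r3, r2, r2  regs=(0,12,1,65534,11,1,4)
  step pc=9: slti  r4, r0, 15  regs=(0,12,1,65534,1,1,4)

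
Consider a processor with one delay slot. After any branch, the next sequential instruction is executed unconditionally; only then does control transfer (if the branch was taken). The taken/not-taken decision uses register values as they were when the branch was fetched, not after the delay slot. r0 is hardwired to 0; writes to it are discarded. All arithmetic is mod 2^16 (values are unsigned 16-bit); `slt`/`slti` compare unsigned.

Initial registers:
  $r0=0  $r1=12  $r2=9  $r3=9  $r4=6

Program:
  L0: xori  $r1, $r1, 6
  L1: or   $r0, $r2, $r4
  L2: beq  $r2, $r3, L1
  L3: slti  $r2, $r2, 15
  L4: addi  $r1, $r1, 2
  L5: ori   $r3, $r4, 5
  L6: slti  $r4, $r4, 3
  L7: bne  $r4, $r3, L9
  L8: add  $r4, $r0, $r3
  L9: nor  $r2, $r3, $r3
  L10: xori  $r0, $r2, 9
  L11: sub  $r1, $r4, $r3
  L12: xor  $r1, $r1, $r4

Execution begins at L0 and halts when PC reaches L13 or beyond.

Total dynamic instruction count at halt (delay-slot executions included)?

  step pc=0: xori  $r1, $r1, 6  regs=(0,10,9,9,6)
  step pc=1: or   $r0, $r2, $r4  regs=(0,10,9,9,6)
  step pc=2: beq  $r2, $r3, L1  cond=T  regs=(0,10,9,9,6)
  step pc=3: slti  $r2, $r2, 15  regs=(0,10,1,9,6)
  step pc=1: or   $r0, $r2, $r4  regs=(0,10,1,9,6)
  step pc=2: beq  $r2, $r3, L1  cond=F  regs=(0,10,1,9,6)
  step pc=3: slti  $r2, $r2, 15  regs=(0,10,1,9,6)
  step pc=4: addi  $r1, $r1, 2  regs=(0,12,1,9,6)
  step pc=5: ori   $r3, $r4, 5  regs=(0,12,1,7,6)
  step pc=6: slti  $r4, $r4, 3  regs=(0,12,1,7,0)
  step pc=7: bne  $r4, $r3, L9  cond=T  regs=(0,12,1,7,0)
  step pc=8: add  $r4, $r0, $r3  regs=(0,12,1,7,7)
  step pc=9: nor  $r2, $r3, $r3  regs=(0,12,65528,7,7)
  step pc=10: xori  $r0, $r2, 9  regs=(0,12,65528,7,7)
  step pc=11: sub  $r1, $r4, $r3  regs=(0,0,65528,7,7)
  step pc=12: xor  $r1, $r1, $r4  regs=(0,7,65528,7,7)

16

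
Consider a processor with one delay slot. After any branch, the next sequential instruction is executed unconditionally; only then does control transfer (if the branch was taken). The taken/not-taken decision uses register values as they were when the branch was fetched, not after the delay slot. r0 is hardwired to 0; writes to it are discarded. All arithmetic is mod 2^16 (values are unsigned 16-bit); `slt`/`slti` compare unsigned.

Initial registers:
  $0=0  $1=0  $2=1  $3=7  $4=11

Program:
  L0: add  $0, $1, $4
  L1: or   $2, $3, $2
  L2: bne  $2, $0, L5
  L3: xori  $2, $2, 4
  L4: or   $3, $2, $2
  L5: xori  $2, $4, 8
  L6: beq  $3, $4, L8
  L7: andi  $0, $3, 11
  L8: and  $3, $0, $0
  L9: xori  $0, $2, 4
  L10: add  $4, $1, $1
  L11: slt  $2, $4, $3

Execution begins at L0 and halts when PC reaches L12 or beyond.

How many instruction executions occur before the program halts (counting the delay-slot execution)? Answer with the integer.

#0 add  $0, $1, $4 ; 0/0/1/7/11
#1 or   $2, $3, $2 ; 0/0/7/7/11
#2 bne  $2, $0, L5 ; 0/0/7/7/11 ; →target
#3 xori  $2, $2, 4 ; 0/0/3/7/11
#5 xori  $2, $4, 8 ; 0/0/3/7/11
#6 beq  $3, $4, L8 ; 0/0/3/7/11 ; →fallthru
#7 andi  $0, $3, 11 ; 0/0/3/7/11
#8 and  $3, $0, $0 ; 0/0/3/0/11
#9 xori  $0, $2, 4 ; 0/0/3/0/11
#10 add  $4, $1, $1 ; 0/0/3/0/0
#11 slt  $2, $4, $3 ; 0/0/0/0/0

11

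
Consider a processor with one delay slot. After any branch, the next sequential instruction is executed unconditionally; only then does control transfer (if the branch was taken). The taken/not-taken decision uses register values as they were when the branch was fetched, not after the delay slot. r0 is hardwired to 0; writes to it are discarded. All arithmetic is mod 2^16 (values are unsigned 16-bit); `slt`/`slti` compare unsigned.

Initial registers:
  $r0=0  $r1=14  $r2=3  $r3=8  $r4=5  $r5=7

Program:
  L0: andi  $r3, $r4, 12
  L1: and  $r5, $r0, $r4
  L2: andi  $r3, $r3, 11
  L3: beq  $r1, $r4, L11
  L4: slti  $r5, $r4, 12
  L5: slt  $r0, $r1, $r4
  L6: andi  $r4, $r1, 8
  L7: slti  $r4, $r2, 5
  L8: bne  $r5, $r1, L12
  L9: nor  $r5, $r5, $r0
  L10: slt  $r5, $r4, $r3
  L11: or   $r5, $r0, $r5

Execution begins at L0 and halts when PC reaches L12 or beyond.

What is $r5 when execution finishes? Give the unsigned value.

PC=0  andi  $r3, $r4, 12     | $r0=0 $r1=14 $r2=3 $r3=4 $r4=5 $r5=7
PC=1  and  $r5, $r0, $r4     | $r0=0 $r1=14 $r2=3 $r3=4 $r4=5 $r5=0
PC=2  andi  $r3, $r3, 11     | $r0=0 $r1=14 $r2=3 $r3=0 $r4=5 $r5=0
PC=3  beq  $r1, $r4, L11     | $r0=0 $r1=14 $r2=3 $r3=0 $r4=5 $r5=0  [not taken]
PC=4  slti  $r5, $r4, 12     | $r0=0 $r1=14 $r2=3 $r3=0 $r4=5 $r5=1
PC=5  slt  $r0, $r1, $r4     | $r0=0 $r1=14 $r2=3 $r3=0 $r4=5 $r5=1
PC=6  andi  $r4, $r1, 8      | $r0=0 $r1=14 $r2=3 $r3=0 $r4=8 $r5=1
PC=7  slti  $r4, $r2, 5      | $r0=0 $r1=14 $r2=3 $r3=0 $r4=1 $r5=1
PC=8  bne  $r5, $r1, L12     | $r0=0 $r1=14 $r2=3 $r3=0 $r4=1 $r5=1  [TAKEN]
PC=9  nor  $r5, $r5, $r0     | $r0=0 $r1=14 $r2=3 $r3=0 $r4=1 $r5=65534

65534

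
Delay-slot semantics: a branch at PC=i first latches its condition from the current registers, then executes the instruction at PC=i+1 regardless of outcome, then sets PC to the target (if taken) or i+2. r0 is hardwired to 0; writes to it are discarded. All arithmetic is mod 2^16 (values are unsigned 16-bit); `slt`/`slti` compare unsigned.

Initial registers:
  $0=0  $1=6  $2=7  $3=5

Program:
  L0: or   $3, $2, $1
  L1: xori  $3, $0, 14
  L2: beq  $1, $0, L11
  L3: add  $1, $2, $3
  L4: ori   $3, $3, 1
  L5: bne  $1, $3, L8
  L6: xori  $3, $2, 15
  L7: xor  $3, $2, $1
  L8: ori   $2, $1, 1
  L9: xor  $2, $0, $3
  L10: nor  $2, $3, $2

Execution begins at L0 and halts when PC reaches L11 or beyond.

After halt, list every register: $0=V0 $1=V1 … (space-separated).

$0=0 $1=21 $2=65527 $3=8

PC=0  or   $3, $2, $1        | $0=0 $1=6 $2=7 $3=7
PC=1  xori  $3, $0, 14       | $0=0 $1=6 $2=7 $3=14
PC=2  beq  $1, $0, L11       | $0=0 $1=6 $2=7 $3=14  [not taken]
PC=3  add  $1, $2, $3        | $0=0 $1=21 $2=7 $3=14
PC=4  ori   $3, $3, 1        | $0=0 $1=21 $2=7 $3=15
PC=5  bne  $1, $3, L8        | $0=0 $1=21 $2=7 $3=15  [TAKEN]
PC=6  xori  $3, $2, 15       | $0=0 $1=21 $2=7 $3=8
PC=8  ori   $2, $1, 1        | $0=0 $1=21 $2=21 $3=8
PC=9  xor  $2, $0, $3        | $0=0 $1=21 $2=8 $3=8
PC=10 nor  $2, $3, $2        | $0=0 $1=21 $2=65527 $3=8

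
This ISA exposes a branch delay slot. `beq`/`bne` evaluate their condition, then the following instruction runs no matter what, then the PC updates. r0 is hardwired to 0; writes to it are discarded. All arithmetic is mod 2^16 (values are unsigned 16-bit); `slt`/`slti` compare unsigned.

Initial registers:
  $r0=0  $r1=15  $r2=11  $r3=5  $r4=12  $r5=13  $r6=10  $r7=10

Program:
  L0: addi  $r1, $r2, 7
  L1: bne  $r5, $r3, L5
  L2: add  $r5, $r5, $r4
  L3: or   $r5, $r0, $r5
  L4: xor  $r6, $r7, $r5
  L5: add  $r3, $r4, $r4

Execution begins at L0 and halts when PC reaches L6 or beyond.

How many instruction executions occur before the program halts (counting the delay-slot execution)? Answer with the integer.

4

  step pc=0: addi  $r1, $r2, 7  regs=(0,18,11,5,12,13,10,10)
  step pc=1: bne  $r5, $r3, L5  cond=T  regs=(0,18,11,5,12,13,10,10)
  step pc=2: add  $r5, $r5, $r4  regs=(0,18,11,5,12,25,10,10)
  step pc=5: add  $r3, $r4, $r4  regs=(0,18,11,24,12,25,10,10)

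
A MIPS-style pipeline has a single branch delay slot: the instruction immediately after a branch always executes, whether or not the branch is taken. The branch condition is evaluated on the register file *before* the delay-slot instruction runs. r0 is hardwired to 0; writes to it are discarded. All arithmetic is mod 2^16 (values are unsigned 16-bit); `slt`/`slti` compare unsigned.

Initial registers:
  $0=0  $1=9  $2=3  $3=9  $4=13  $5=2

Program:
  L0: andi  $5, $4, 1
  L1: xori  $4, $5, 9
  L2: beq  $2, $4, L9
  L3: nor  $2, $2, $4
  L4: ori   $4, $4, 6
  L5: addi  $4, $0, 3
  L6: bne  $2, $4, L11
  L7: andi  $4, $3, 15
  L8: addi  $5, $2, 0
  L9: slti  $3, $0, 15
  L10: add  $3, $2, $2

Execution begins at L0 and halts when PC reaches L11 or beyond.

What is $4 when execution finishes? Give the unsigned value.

9

PC=0  andi  $5, $4, 1        | $0=0 $1=9 $2=3 $3=9 $4=13 $5=1
PC=1  xori  $4, $5, 9        | $0=0 $1=9 $2=3 $3=9 $4=8 $5=1
PC=2  beq  $2, $4, L9        | $0=0 $1=9 $2=3 $3=9 $4=8 $5=1  [not taken]
PC=3  nor  $2, $2, $4        | $0=0 $1=9 $2=65524 $3=9 $4=8 $5=1
PC=4  ori   $4, $4, 6        | $0=0 $1=9 $2=65524 $3=9 $4=14 $5=1
PC=5  addi  $4, $0, 3        | $0=0 $1=9 $2=65524 $3=9 $4=3 $5=1
PC=6  bne  $2, $4, L11       | $0=0 $1=9 $2=65524 $3=9 $4=3 $5=1  [TAKEN]
PC=7  andi  $4, $3, 15       | $0=0 $1=9 $2=65524 $3=9 $4=9 $5=1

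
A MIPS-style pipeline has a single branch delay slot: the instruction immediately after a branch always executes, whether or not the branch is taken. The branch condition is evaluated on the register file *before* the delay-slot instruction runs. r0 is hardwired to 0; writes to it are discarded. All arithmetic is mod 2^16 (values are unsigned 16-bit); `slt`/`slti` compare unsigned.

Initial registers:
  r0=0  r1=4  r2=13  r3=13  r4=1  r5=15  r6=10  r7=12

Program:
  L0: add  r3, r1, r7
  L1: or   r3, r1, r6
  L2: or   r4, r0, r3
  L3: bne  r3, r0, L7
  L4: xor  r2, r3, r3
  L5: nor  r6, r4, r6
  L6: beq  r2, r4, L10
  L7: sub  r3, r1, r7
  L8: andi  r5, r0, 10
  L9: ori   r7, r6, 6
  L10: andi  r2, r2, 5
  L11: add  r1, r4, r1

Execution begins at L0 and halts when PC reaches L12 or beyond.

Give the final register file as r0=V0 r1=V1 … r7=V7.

r0=0 r1=18 r2=0 r3=65528 r4=14 r5=0 r6=10 r7=14

[0] add  r3, r1, r7  →  {r0:0, r1:4, r2:13, r3:16, r4:1, r5:15, r6:10, r7:12}
[1] or   r3, r1, r6  →  {r0:0, r1:4, r2:13, r3:14, r4:1, r5:15, r6:10, r7:12}
[2] or   r4, r0, r3  →  {r0:0, r1:4, r2:13, r3:14, r4:14, r5:15, r6:10, r7:12}
[3] bne  r3, r0, L7  →  {r0:0, r1:4, r2:13, r3:14, r4:14, r5:15, r6:10, r7:12}  ⟨branch taken⟩
[4] xor  r2, r3, r3  →  {r0:0, r1:4, r2:0, r3:14, r4:14, r5:15, r6:10, r7:12}
[7] sub  r3, r1, r7  →  {r0:0, r1:4, r2:0, r3:65528, r4:14, r5:15, r6:10, r7:12}
[8] andi  r5, r0, 10  →  {r0:0, r1:4, r2:0, r3:65528, r4:14, r5:0, r6:10, r7:12}
[9] ori   r7, r6, 6  →  {r0:0, r1:4, r2:0, r3:65528, r4:14, r5:0, r6:10, r7:14}
[10] andi  r2, r2, 5  →  {r0:0, r1:4, r2:0, r3:65528, r4:14, r5:0, r6:10, r7:14}
[11] add  r1, r4, r1  →  {r0:0, r1:18, r2:0, r3:65528, r4:14, r5:0, r6:10, r7:14}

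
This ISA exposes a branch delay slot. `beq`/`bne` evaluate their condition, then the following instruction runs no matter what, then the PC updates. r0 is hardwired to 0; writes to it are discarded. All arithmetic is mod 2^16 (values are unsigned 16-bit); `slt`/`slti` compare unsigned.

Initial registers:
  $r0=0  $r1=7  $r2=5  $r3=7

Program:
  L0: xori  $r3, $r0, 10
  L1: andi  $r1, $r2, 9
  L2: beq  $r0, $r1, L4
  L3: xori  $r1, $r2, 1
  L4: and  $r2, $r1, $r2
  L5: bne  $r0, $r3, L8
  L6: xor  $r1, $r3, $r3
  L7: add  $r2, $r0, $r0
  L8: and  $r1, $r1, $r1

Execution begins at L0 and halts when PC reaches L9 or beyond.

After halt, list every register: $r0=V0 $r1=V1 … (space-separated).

#0 xori  $r3, $r0, 10 ; 0/7/5/10
#1 andi  $r1, $r2, 9 ; 0/1/5/10
#2 beq  $r0, $r1, L4 ; 0/1/5/10 ; →fallthru
#3 xori  $r1, $r2, 1 ; 0/4/5/10
#4 and  $r2, $r1, $r2 ; 0/4/4/10
#5 bne  $r0, $r3, L8 ; 0/4/4/10 ; →target
#6 xor  $r1, $r3, $r3 ; 0/0/4/10
#8 and  $r1, $r1, $r1 ; 0/0/4/10

$r0=0 $r1=0 $r2=4 $r3=10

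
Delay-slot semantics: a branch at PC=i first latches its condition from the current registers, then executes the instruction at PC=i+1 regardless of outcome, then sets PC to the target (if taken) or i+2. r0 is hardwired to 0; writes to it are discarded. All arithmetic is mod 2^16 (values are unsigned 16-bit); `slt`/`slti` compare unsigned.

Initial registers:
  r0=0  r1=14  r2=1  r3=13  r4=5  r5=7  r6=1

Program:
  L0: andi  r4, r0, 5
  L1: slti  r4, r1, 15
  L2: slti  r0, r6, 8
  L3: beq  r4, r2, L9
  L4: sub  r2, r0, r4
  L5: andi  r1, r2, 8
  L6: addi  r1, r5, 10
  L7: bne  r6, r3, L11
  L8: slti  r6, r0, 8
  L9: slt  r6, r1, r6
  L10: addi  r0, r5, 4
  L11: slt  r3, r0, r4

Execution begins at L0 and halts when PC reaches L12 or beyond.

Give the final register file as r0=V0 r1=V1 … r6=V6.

  step pc=0: andi  r4, r0, 5  regs=(0,14,1,13,0,7,1)
  step pc=1: slti  r4, r1, 15  regs=(0,14,1,13,1,7,1)
  step pc=2: slti  r0, r6, 8  regs=(0,14,1,13,1,7,1)
  step pc=3: beq  r4, r2, L9  cond=T  regs=(0,14,1,13,1,7,1)
  step pc=4: sub  r2, r0, r4  regs=(0,14,65535,13,1,7,1)
  step pc=9: slt  r6, r1, r6  regs=(0,14,65535,13,1,7,0)
  step pc=10: addi  r0, r5, 4  regs=(0,14,65535,13,1,7,0)
  step pc=11: slt  r3, r0, r4  regs=(0,14,65535,1,1,7,0)

r0=0 r1=14 r2=65535 r3=1 r4=1 r5=7 r6=0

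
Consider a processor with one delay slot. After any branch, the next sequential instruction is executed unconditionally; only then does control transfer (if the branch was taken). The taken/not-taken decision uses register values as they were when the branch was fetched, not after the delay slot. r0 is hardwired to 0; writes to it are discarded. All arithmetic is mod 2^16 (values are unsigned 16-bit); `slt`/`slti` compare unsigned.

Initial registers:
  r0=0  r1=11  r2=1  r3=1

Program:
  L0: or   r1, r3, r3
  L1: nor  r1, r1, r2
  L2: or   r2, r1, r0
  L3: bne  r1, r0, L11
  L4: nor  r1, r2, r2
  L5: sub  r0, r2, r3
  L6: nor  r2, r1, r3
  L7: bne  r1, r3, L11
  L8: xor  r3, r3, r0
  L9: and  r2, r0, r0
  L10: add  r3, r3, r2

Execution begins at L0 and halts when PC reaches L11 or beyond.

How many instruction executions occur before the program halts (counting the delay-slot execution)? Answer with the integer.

5

#0 or   r1, r3, r3 ; 0/1/1/1
#1 nor  r1, r1, r2 ; 0/65534/1/1
#2 or   r2, r1, r0 ; 0/65534/65534/1
#3 bne  r1, r0, L11 ; 0/65534/65534/1 ; →target
#4 nor  r1, r2, r2 ; 0/1/65534/1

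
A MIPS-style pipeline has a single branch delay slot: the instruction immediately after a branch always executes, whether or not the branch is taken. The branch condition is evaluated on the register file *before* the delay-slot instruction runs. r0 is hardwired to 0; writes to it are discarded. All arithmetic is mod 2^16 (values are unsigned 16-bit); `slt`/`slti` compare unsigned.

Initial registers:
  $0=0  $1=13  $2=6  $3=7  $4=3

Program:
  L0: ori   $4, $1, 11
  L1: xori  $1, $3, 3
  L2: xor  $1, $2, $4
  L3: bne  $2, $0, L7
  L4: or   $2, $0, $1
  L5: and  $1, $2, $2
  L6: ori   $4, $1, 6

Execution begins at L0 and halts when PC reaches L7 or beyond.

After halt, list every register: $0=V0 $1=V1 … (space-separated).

$0=0 $1=9 $2=9 $3=7 $4=15

  step pc=0: ori   $4, $1, 11  regs=(0,13,6,7,15)
  step pc=1: xori  $1, $3, 3  regs=(0,4,6,7,15)
  step pc=2: xor  $1, $2, $4  regs=(0,9,6,7,15)
  step pc=3: bne  $2, $0, L7  cond=T  regs=(0,9,6,7,15)
  step pc=4: or   $2, $0, $1  regs=(0,9,9,7,15)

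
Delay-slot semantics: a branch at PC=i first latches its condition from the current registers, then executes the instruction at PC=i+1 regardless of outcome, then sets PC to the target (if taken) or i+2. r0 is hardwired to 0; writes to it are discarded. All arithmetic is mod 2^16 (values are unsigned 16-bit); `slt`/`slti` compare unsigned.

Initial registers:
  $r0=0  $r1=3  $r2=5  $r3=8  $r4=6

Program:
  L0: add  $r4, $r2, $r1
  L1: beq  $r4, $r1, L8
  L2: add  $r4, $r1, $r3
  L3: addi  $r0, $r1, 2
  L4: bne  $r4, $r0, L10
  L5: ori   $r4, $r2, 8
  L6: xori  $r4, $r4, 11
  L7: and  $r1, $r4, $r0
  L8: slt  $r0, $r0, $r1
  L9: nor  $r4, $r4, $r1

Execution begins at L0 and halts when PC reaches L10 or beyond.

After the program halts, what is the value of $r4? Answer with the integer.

  step pc=0: add  $r4, $r2, $r1  regs=(0,3,5,8,8)
  step pc=1: beq  $r4, $r1, L8  cond=F  regs=(0,3,5,8,8)
  step pc=2: add  $r4, $r1, $r3  regs=(0,3,5,8,11)
  step pc=3: addi  $r0, $r1, 2  regs=(0,3,5,8,11)
  step pc=4: bne  $r4, $r0, L10  cond=T  regs=(0,3,5,8,11)
  step pc=5: ori   $r4, $r2, 8  regs=(0,3,5,8,13)

13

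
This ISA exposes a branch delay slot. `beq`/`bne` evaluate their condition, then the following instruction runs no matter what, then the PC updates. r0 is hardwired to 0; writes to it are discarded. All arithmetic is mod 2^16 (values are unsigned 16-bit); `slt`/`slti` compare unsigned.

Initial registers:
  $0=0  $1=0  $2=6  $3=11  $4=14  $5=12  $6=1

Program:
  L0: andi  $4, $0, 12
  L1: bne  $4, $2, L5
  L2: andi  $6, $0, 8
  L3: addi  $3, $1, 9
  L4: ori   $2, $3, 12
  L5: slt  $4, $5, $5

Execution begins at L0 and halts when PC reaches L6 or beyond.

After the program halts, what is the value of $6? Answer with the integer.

0

[0] andi  $4, $0, 12  →  {$0:0, $1:0, $2:6, $3:11, $4:0, $5:12, $6:1}
[1] bne  $4, $2, L5  →  {$0:0, $1:0, $2:6, $3:11, $4:0, $5:12, $6:1}  ⟨branch taken⟩
[2] andi  $6, $0, 8  →  {$0:0, $1:0, $2:6, $3:11, $4:0, $5:12, $6:0}
[5] slt  $4, $5, $5  →  {$0:0, $1:0, $2:6, $3:11, $4:0, $5:12, $6:0}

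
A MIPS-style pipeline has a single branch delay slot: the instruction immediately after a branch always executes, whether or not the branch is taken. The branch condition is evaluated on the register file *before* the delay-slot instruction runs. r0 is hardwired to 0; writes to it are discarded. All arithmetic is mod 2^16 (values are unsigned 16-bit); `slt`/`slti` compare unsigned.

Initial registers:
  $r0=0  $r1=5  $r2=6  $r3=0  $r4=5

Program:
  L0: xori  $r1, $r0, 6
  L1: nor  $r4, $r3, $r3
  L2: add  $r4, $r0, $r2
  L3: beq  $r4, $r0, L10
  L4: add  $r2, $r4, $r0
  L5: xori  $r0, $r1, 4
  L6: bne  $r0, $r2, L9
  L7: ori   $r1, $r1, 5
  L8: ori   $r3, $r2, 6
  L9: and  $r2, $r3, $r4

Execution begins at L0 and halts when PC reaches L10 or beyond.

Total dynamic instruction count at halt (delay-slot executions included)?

#0 xori  $r1, $r0, 6 ; 0/6/6/0/5
#1 nor  $r4, $r3, $r3 ; 0/6/6/0/65535
#2 add  $r4, $r0, $r2 ; 0/6/6/0/6
#3 beq  $r4, $r0, L10 ; 0/6/6/0/6 ; →fallthru
#4 add  $r2, $r4, $r0 ; 0/6/6/0/6
#5 xori  $r0, $r1, 4 ; 0/6/6/0/6
#6 bne  $r0, $r2, L9 ; 0/6/6/0/6 ; →target
#7 ori   $r1, $r1, 5 ; 0/7/6/0/6
#9 and  $r2, $r3, $r4 ; 0/7/0/0/6

9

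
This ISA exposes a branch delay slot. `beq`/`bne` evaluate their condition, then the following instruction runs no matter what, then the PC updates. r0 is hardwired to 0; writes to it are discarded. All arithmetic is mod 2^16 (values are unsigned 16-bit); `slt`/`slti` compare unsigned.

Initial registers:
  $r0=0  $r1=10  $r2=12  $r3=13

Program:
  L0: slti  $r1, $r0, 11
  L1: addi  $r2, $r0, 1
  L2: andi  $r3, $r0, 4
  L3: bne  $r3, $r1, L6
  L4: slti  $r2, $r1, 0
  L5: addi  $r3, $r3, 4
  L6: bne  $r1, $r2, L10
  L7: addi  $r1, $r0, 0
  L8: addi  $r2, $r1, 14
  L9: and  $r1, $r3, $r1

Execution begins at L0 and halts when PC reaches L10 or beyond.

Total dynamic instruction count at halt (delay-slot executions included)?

7

  step pc=0: slti  $r1, $r0, 11  regs=(0,1,12,13)
  step pc=1: addi  $r2, $r0, 1  regs=(0,1,1,13)
  step pc=2: andi  $r3, $r0, 4  regs=(0,1,1,0)
  step pc=3: bne  $r3, $r1, L6  cond=T  regs=(0,1,1,0)
  step pc=4: slti  $r2, $r1, 0  regs=(0,1,0,0)
  step pc=6: bne  $r1, $r2, L10  cond=T  regs=(0,1,0,0)
  step pc=7: addi  $r1, $r0, 0  regs=(0,0,0,0)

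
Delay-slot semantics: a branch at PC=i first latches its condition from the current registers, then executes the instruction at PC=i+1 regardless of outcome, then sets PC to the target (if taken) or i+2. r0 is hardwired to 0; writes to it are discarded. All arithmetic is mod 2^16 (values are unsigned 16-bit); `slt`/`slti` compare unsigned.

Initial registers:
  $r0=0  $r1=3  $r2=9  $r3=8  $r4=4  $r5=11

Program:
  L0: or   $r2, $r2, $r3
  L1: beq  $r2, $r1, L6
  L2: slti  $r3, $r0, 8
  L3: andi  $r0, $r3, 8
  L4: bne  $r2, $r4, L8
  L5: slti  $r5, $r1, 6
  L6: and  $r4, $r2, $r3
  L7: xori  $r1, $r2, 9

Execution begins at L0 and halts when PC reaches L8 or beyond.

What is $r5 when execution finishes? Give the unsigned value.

1

  step pc=0: or   $r2, $r2, $r3  regs=(0,3,9,8,4,11)
  step pc=1: beq  $r2, $r1, L6  cond=F  regs=(0,3,9,8,4,11)
  step pc=2: slti  $r3, $r0, 8  regs=(0,3,9,1,4,11)
  step pc=3: andi  $r0, $r3, 8  regs=(0,3,9,1,4,11)
  step pc=4: bne  $r2, $r4, L8  cond=T  regs=(0,3,9,1,4,11)
  step pc=5: slti  $r5, $r1, 6  regs=(0,3,9,1,4,1)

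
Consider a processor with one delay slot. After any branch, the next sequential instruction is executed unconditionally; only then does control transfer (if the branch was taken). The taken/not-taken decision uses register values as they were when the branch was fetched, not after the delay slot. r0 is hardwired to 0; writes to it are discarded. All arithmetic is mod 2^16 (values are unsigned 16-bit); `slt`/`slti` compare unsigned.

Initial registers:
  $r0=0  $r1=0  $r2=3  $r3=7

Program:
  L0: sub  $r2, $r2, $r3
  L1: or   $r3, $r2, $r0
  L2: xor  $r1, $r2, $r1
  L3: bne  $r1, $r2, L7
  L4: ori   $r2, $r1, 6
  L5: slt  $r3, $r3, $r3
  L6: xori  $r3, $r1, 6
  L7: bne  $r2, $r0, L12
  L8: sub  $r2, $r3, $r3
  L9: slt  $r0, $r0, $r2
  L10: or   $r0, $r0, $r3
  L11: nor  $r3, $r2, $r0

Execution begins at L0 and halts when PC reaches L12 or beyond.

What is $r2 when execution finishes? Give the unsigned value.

[0] sub  $r2, $r2, $r3  →  {$r0:0, $r1:0, $r2:65532, $r3:7}
[1] or   $r3, $r2, $r0  →  {$r0:0, $r1:0, $r2:65532, $r3:65532}
[2] xor  $r1, $r2, $r1  →  {$r0:0, $r1:65532, $r2:65532, $r3:65532}
[3] bne  $r1, $r2, L7  →  {$r0:0, $r1:65532, $r2:65532, $r3:65532}  ⟨branch fallthrough⟩
[4] ori   $r2, $r1, 6  →  {$r0:0, $r1:65532, $r2:65534, $r3:65532}
[5] slt  $r3, $r3, $r3  →  {$r0:0, $r1:65532, $r2:65534, $r3:0}
[6] xori  $r3, $r1, 6  →  {$r0:0, $r1:65532, $r2:65534, $r3:65530}
[7] bne  $r2, $r0, L12  →  {$r0:0, $r1:65532, $r2:65534, $r3:65530}  ⟨branch taken⟩
[8] sub  $r2, $r3, $r3  →  {$r0:0, $r1:65532, $r2:0, $r3:65530}

0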